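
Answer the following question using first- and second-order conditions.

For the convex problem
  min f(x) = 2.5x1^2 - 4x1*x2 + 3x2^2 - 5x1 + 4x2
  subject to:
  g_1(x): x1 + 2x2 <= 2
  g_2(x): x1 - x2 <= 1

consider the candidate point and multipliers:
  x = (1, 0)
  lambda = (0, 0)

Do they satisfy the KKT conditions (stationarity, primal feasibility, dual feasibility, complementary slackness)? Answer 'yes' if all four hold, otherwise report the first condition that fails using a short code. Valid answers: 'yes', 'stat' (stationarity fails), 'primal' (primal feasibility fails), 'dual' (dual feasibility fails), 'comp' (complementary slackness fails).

Gradient of f: grad f(x) = Q x + c = (0, 0)
Constraint values g_i(x) = a_i^T x - b_i:
  g_1((1, 0)) = -1
  g_2((1, 0)) = 0
Stationarity residual: grad f(x) + sum_i lambda_i a_i = (0, 0)
  -> stationarity OK
Primal feasibility (all g_i <= 0): OK
Dual feasibility (all lambda_i >= 0): OK
Complementary slackness (lambda_i * g_i(x) = 0 for all i): OK

Verdict: yes, KKT holds.

yes


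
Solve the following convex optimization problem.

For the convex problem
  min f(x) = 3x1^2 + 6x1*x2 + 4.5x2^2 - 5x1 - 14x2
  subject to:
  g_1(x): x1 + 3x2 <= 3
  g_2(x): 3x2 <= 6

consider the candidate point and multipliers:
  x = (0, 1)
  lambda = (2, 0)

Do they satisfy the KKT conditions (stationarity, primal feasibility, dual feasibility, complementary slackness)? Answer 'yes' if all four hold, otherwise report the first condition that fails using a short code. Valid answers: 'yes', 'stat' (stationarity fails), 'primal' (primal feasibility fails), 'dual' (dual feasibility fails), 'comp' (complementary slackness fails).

Gradient of f: grad f(x) = Q x + c = (1, -5)
Constraint values g_i(x) = a_i^T x - b_i:
  g_1((0, 1)) = 0
  g_2((0, 1)) = -3
Stationarity residual: grad f(x) + sum_i lambda_i a_i = (3, 1)
  -> stationarity FAILS
Primal feasibility (all g_i <= 0): OK
Dual feasibility (all lambda_i >= 0): OK
Complementary slackness (lambda_i * g_i(x) = 0 for all i): OK

Verdict: the first failing condition is stationarity -> stat.

stat


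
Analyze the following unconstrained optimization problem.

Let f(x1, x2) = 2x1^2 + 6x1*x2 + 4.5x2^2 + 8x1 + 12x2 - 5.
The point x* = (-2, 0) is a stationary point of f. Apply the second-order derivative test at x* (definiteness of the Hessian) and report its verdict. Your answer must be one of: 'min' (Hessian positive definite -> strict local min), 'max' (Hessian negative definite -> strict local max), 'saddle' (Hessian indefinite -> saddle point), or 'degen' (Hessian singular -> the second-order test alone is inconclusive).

Compute the Hessian H = grad^2 f:
  H = [[4, 6], [6, 9]]
Verify stationarity: grad f(x*) = H x* + g = (0, 0).
Eigenvalues of H: 0, 13.
H has a zero eigenvalue (singular; positive semidefinite but not definite), so H is neither positive definite, negative definite, nor indefinite. The second-order test alone is inconclusive -> degen.
(Indeed, f is constant along the null direction of H through x*, so x* is not a strict local extremum.)

degen


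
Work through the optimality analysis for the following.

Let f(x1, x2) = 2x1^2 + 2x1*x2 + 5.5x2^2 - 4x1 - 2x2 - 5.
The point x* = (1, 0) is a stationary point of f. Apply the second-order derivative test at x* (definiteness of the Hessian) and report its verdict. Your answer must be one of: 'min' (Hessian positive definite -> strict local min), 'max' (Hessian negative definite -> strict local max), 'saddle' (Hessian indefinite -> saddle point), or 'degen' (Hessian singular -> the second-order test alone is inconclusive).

Compute the Hessian H = grad^2 f:
  H = [[4, 2], [2, 11]]
Verify stationarity: grad f(x*) = H x* + g = (0, 0).
Eigenvalues of H: 3.4689, 11.5311.
Both eigenvalues > 0, so H is positive definite -> x* is a strict local min.

min


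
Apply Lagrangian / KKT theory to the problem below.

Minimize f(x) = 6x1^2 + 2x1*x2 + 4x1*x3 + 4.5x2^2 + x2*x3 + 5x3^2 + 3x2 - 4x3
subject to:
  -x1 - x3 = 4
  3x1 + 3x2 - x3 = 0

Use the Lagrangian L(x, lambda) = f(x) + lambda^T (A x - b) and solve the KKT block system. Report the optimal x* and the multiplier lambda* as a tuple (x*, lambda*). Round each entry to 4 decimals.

Form the Lagrangian:
  L(x, lambda) = (1/2) x^T Q x + c^T x + lambda^T (A x - b)
Stationarity (grad_x L = 0): Q x + c + A^T lambda = 0.
Primal feasibility: A x = b.

This gives the KKT block system:
  [ Q   A^T ] [ x     ]   [-c ]
  [ A    0  ] [ lambda ] = [ b ]

Solving the linear system:
  x*      = (-1.6098, 0.813, -2.3902)
  lambda* = (-31.9593, -1.5691)
  f(x*)   = 69.9187

x* = (-1.6098, 0.813, -2.3902), lambda* = (-31.9593, -1.5691)


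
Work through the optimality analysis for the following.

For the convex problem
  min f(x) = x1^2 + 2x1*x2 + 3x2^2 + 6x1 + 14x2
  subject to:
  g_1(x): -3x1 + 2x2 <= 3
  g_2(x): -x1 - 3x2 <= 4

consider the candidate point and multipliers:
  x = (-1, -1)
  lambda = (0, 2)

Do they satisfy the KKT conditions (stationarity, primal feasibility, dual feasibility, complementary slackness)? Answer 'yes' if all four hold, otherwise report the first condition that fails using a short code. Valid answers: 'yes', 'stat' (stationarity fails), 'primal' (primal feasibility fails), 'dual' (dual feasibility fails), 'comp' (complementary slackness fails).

Gradient of f: grad f(x) = Q x + c = (2, 6)
Constraint values g_i(x) = a_i^T x - b_i:
  g_1((-1, -1)) = -2
  g_2((-1, -1)) = 0
Stationarity residual: grad f(x) + sum_i lambda_i a_i = (0, 0)
  -> stationarity OK
Primal feasibility (all g_i <= 0): OK
Dual feasibility (all lambda_i >= 0): OK
Complementary slackness (lambda_i * g_i(x) = 0 for all i): OK

Verdict: yes, KKT holds.

yes


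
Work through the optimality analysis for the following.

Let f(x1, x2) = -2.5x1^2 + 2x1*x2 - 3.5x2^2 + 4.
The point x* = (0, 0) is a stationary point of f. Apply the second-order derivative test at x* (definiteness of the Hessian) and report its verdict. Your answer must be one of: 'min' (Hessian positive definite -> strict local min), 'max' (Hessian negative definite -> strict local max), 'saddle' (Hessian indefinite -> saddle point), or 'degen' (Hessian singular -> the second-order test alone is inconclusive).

Compute the Hessian H = grad^2 f:
  H = [[-5, 2], [2, -7]]
Verify stationarity: grad f(x*) = H x* + g = (0, 0).
Eigenvalues of H: -8.2361, -3.7639.
Both eigenvalues < 0, so H is negative definite -> x* is a strict local max.

max


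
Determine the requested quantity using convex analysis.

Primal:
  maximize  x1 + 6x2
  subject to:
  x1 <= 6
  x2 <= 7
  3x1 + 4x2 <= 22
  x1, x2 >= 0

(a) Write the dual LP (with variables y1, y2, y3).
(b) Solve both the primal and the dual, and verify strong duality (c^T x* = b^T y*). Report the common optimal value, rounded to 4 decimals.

The standard primal-dual pair for 'max c^T x s.t. A x <= b, x >= 0' is:
  Dual:  min b^T y  s.t.  A^T y >= c,  y >= 0.

So the dual LP is:
  minimize  6y1 + 7y2 + 22y3
  subject to:
    y1 + 3y3 >= 1
    y2 + 4y3 >= 6
    y1, y2, y3 >= 0

Solving the primal: x* = (0, 5.5).
  primal value c^T x* = 33.
Solving the dual: y* = (0, 0, 1.5).
  dual value b^T y* = 33.
Strong duality: c^T x* = b^T y*. Confirmed.

33


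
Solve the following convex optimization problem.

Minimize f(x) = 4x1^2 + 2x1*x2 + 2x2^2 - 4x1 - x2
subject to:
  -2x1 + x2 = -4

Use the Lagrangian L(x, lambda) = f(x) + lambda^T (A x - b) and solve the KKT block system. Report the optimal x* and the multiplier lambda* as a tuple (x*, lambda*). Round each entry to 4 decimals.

Form the Lagrangian:
  L(x, lambda) = (1/2) x^T Q x + c^T x + lambda^T (A x - b)
Stationarity (grad_x L = 0): Q x + c + A^T lambda = 0.
Primal feasibility: A x = b.

This gives the KKT block system:
  [ Q   A^T ] [ x     ]   [-c ]
  [ A    0  ] [ lambda ] = [ b ]

Solving the linear system:
  x*      = (1.4375, -1.125)
  lambda* = (2.625)
  f(x*)   = 2.9375

x* = (1.4375, -1.125), lambda* = (2.625)


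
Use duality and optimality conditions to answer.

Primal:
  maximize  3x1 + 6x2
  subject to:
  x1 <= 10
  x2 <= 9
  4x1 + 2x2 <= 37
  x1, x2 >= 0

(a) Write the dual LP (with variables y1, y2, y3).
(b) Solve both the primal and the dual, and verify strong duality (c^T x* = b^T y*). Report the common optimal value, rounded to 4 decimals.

The standard primal-dual pair for 'max c^T x s.t. A x <= b, x >= 0' is:
  Dual:  min b^T y  s.t.  A^T y >= c,  y >= 0.

So the dual LP is:
  minimize  10y1 + 9y2 + 37y3
  subject to:
    y1 + 4y3 >= 3
    y2 + 2y3 >= 6
    y1, y2, y3 >= 0

Solving the primal: x* = (4.75, 9).
  primal value c^T x* = 68.25.
Solving the dual: y* = (0, 4.5, 0.75).
  dual value b^T y* = 68.25.
Strong duality: c^T x* = b^T y*. Confirmed.

68.25


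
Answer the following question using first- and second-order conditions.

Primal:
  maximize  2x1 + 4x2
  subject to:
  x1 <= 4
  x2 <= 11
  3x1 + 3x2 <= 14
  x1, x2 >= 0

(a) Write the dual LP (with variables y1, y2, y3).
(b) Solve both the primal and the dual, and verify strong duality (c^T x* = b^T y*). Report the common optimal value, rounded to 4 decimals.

The standard primal-dual pair for 'max c^T x s.t. A x <= b, x >= 0' is:
  Dual:  min b^T y  s.t.  A^T y >= c,  y >= 0.

So the dual LP is:
  minimize  4y1 + 11y2 + 14y3
  subject to:
    y1 + 3y3 >= 2
    y2 + 3y3 >= 4
    y1, y2, y3 >= 0

Solving the primal: x* = (0, 4.6667).
  primal value c^T x* = 18.6667.
Solving the dual: y* = (0, 0, 1.3333).
  dual value b^T y* = 18.6667.
Strong duality: c^T x* = b^T y*. Confirmed.

18.6667


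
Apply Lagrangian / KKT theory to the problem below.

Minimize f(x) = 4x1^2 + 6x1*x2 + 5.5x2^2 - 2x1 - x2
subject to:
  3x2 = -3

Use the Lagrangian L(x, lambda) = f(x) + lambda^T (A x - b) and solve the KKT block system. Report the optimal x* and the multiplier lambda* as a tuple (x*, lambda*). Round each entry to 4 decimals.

Form the Lagrangian:
  L(x, lambda) = (1/2) x^T Q x + c^T x + lambda^T (A x - b)
Stationarity (grad_x L = 0): Q x + c + A^T lambda = 0.
Primal feasibility: A x = b.

This gives the KKT block system:
  [ Q   A^T ] [ x     ]   [-c ]
  [ A    0  ] [ lambda ] = [ b ]

Solving the linear system:
  x*      = (1, -1)
  lambda* = (2)
  f(x*)   = 2.5

x* = (1, -1), lambda* = (2)


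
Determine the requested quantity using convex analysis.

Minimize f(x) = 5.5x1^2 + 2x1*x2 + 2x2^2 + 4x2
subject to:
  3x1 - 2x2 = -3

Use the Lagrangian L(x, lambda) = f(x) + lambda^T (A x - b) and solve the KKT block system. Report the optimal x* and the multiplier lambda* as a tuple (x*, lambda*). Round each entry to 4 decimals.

Form the Lagrangian:
  L(x, lambda) = (1/2) x^T Q x + c^T x + lambda^T (A x - b)
Stationarity (grad_x L = 0): Q x + c + A^T lambda = 0.
Primal feasibility: A x = b.

This gives the KKT block system:
  [ Q   A^T ] [ x     ]   [-c ]
  [ A    0  ] [ lambda ] = [ b ]

Solving the linear system:
  x*      = (-0.6923, 0.4615)
  lambda* = (2.2308)
  f(x*)   = 4.2692

x* = (-0.6923, 0.4615), lambda* = (2.2308)


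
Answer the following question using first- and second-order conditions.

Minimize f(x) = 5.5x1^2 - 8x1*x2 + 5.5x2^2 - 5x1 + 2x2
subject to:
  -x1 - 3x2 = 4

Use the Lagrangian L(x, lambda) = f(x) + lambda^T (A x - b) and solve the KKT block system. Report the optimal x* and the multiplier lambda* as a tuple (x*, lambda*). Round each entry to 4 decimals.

Form the Lagrangian:
  L(x, lambda) = (1/2) x^T Q x + c^T x + lambda^T (A x - b)
Stationarity (grad_x L = 0): Q x + c + A^T lambda = 0.
Primal feasibility: A x = b.

This gives the KKT block system:
  [ Q   A^T ] [ x     ]   [-c ]
  [ A    0  ] [ lambda ] = [ b ]

Solving the linear system:
  x*      = (-0.5633, -1.1456)
  lambda* = (-2.0316)
  f(x*)   = 4.3259

x* = (-0.5633, -1.1456), lambda* = (-2.0316)


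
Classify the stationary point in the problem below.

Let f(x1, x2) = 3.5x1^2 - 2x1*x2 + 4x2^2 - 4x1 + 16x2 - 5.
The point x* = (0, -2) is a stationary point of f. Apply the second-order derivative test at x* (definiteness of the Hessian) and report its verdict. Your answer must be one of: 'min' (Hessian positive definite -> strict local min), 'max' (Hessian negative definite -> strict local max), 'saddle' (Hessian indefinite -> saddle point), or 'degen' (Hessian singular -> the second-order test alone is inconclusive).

Compute the Hessian H = grad^2 f:
  H = [[7, -2], [-2, 8]]
Verify stationarity: grad f(x*) = H x* + g = (0, 0).
Eigenvalues of H: 5.4384, 9.5616.
Both eigenvalues > 0, so H is positive definite -> x* is a strict local min.

min


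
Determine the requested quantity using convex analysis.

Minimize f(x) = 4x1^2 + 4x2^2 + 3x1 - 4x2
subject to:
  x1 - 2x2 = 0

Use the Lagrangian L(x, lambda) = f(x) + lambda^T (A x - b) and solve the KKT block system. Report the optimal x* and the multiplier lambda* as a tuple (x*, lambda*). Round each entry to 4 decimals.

Form the Lagrangian:
  L(x, lambda) = (1/2) x^T Q x + c^T x + lambda^T (A x - b)
Stationarity (grad_x L = 0): Q x + c + A^T lambda = 0.
Primal feasibility: A x = b.

This gives the KKT block system:
  [ Q   A^T ] [ x     ]   [-c ]
  [ A    0  ] [ lambda ] = [ b ]

Solving the linear system:
  x*      = (-0.1, -0.05)
  lambda* = (-2.2)
  f(x*)   = -0.05

x* = (-0.1, -0.05), lambda* = (-2.2)


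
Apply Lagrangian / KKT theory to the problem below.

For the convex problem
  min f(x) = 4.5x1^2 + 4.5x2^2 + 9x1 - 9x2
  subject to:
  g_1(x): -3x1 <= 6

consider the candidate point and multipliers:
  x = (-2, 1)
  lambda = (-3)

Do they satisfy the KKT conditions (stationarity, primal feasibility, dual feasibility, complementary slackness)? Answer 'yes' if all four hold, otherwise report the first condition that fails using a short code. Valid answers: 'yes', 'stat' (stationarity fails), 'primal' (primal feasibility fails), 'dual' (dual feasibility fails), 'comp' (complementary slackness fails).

Gradient of f: grad f(x) = Q x + c = (-9, 0)
Constraint values g_i(x) = a_i^T x - b_i:
  g_1((-2, 1)) = 0
Stationarity residual: grad f(x) + sum_i lambda_i a_i = (0, 0)
  -> stationarity OK
Primal feasibility (all g_i <= 0): OK
Dual feasibility (all lambda_i >= 0): FAILS
Complementary slackness (lambda_i * g_i(x) = 0 for all i): OK

Verdict: the first failing condition is dual_feasibility -> dual.

dual


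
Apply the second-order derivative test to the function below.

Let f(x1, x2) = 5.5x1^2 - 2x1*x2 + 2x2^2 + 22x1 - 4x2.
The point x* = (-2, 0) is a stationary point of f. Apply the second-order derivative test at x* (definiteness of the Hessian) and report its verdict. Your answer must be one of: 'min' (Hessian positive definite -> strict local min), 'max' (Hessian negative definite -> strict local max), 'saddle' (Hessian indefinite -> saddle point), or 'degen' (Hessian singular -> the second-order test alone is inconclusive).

Compute the Hessian H = grad^2 f:
  H = [[11, -2], [-2, 4]]
Verify stationarity: grad f(x*) = H x* + g = (0, 0).
Eigenvalues of H: 3.4689, 11.5311.
Both eigenvalues > 0, so H is positive definite -> x* is a strict local min.

min


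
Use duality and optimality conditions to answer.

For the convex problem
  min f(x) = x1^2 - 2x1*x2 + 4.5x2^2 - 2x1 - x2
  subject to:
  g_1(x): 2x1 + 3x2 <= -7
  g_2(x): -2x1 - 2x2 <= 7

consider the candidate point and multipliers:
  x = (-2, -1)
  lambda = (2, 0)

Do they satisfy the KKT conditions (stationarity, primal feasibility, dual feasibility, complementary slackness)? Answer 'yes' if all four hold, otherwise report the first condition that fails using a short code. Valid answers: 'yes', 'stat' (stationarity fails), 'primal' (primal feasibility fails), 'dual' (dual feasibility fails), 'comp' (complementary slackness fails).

Gradient of f: grad f(x) = Q x + c = (-4, -6)
Constraint values g_i(x) = a_i^T x - b_i:
  g_1((-2, -1)) = 0
  g_2((-2, -1)) = -1
Stationarity residual: grad f(x) + sum_i lambda_i a_i = (0, 0)
  -> stationarity OK
Primal feasibility (all g_i <= 0): OK
Dual feasibility (all lambda_i >= 0): OK
Complementary slackness (lambda_i * g_i(x) = 0 for all i): OK

Verdict: yes, KKT holds.

yes


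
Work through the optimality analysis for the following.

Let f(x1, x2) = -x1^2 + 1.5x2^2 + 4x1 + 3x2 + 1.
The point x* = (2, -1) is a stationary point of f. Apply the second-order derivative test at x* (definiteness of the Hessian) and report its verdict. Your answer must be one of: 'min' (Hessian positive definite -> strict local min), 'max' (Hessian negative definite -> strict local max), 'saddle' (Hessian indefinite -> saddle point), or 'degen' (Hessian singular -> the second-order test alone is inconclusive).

Compute the Hessian H = grad^2 f:
  H = [[-2, 0], [0, 3]]
Verify stationarity: grad f(x*) = H x* + g = (0, 0).
Eigenvalues of H: -2, 3.
Eigenvalues have mixed signs, so H is indefinite -> x* is a saddle point.

saddle


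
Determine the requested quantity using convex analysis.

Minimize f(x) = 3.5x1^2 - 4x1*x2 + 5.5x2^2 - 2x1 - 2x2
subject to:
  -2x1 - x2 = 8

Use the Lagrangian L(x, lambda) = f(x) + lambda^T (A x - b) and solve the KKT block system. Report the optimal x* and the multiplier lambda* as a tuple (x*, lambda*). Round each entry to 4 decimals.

Form the Lagrangian:
  L(x, lambda) = (1/2) x^T Q x + c^T x + lambda^T (A x - b)
Stationarity (grad_x L = 0): Q x + c + A^T lambda = 0.
Primal feasibility: A x = b.

This gives the KKT block system:
  [ Q   A^T ] [ x     ]   [-c ]
  [ A    0  ] [ lambda ] = [ b ]

Solving the linear system:
  x*      = (-3.1343, -1.7313)
  lambda* = (-8.5075)
  f(x*)   = 38.8955

x* = (-3.1343, -1.7313), lambda* = (-8.5075)


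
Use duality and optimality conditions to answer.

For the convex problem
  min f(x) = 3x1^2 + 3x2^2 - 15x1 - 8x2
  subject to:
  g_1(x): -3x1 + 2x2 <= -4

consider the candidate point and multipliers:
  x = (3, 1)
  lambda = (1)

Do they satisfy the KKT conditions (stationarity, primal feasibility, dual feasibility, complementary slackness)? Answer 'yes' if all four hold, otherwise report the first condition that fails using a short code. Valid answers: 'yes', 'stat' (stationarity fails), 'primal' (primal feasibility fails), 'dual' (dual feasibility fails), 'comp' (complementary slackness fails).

Gradient of f: grad f(x) = Q x + c = (3, -2)
Constraint values g_i(x) = a_i^T x - b_i:
  g_1((3, 1)) = -3
Stationarity residual: grad f(x) + sum_i lambda_i a_i = (0, 0)
  -> stationarity OK
Primal feasibility (all g_i <= 0): OK
Dual feasibility (all lambda_i >= 0): OK
Complementary slackness (lambda_i * g_i(x) = 0 for all i): FAILS

Verdict: the first failing condition is complementary_slackness -> comp.

comp


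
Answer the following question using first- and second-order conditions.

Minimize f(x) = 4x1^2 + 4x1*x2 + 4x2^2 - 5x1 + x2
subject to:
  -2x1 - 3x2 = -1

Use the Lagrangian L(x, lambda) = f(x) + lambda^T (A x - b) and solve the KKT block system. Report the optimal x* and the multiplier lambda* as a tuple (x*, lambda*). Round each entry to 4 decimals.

Form the Lagrangian:
  L(x, lambda) = (1/2) x^T Q x + c^T x + lambda^T (A x - b)
Stationarity (grad_x L = 0): Q x + c + A^T lambda = 0.
Primal feasibility: A x = b.

This gives the KKT block system:
  [ Q   A^T ] [ x     ]   [-c ]
  [ A    0  ] [ lambda ] = [ b ]

Solving the linear system:
  x*      = (0.9821, -0.3214)
  lambda* = (0.7857)
  f(x*)   = -2.2232

x* = (0.9821, -0.3214), lambda* = (0.7857)


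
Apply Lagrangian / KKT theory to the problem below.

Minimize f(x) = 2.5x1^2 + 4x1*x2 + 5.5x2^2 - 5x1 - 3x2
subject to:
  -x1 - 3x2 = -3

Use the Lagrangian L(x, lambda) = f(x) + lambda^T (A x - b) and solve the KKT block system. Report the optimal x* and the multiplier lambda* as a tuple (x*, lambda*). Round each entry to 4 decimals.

Form the Lagrangian:
  L(x, lambda) = (1/2) x^T Q x + c^T x + lambda^T (A x - b)
Stationarity (grad_x L = 0): Q x + c + A^T lambda = 0.
Primal feasibility: A x = b.

This gives the KKT block system:
  [ Q   A^T ] [ x     ]   [-c ]
  [ A    0  ] [ lambda ] = [ b ]

Solving the linear system:
  x*      = (1.0312, 0.6562)
  lambda* = (2.7812)
  f(x*)   = 0.6094

x* = (1.0312, 0.6562), lambda* = (2.7812)


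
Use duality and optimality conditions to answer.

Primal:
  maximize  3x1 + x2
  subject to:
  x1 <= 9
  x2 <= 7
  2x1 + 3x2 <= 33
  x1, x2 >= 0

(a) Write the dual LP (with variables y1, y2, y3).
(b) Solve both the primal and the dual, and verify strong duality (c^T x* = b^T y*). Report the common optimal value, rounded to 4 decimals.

The standard primal-dual pair for 'max c^T x s.t. A x <= b, x >= 0' is:
  Dual:  min b^T y  s.t.  A^T y >= c,  y >= 0.

So the dual LP is:
  minimize  9y1 + 7y2 + 33y3
  subject to:
    y1 + 2y3 >= 3
    y2 + 3y3 >= 1
    y1, y2, y3 >= 0

Solving the primal: x* = (9, 5).
  primal value c^T x* = 32.
Solving the dual: y* = (2.3333, 0, 0.3333).
  dual value b^T y* = 32.
Strong duality: c^T x* = b^T y*. Confirmed.

32


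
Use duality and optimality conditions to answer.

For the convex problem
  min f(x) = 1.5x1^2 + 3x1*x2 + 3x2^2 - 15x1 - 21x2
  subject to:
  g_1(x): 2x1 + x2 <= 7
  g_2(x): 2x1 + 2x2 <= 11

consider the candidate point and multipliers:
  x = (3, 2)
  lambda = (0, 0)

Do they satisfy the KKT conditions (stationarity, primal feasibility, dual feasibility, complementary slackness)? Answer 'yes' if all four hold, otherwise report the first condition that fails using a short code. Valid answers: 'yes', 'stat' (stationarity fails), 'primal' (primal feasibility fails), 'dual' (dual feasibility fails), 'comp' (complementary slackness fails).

Gradient of f: grad f(x) = Q x + c = (0, 0)
Constraint values g_i(x) = a_i^T x - b_i:
  g_1((3, 2)) = 1
  g_2((3, 2)) = -1
Stationarity residual: grad f(x) + sum_i lambda_i a_i = (0, 0)
  -> stationarity OK
Primal feasibility (all g_i <= 0): FAILS
Dual feasibility (all lambda_i >= 0): OK
Complementary slackness (lambda_i * g_i(x) = 0 for all i): OK

Verdict: the first failing condition is primal_feasibility -> primal.

primal


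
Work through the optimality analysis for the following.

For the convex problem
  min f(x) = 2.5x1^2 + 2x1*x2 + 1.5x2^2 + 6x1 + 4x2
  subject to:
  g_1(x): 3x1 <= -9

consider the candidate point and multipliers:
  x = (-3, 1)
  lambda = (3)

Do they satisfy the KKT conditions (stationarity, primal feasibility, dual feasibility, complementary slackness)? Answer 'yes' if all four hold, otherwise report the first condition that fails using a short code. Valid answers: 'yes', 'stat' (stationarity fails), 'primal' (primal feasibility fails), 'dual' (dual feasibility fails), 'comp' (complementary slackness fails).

Gradient of f: grad f(x) = Q x + c = (-7, 1)
Constraint values g_i(x) = a_i^T x - b_i:
  g_1((-3, 1)) = 0
Stationarity residual: grad f(x) + sum_i lambda_i a_i = (2, 1)
  -> stationarity FAILS
Primal feasibility (all g_i <= 0): OK
Dual feasibility (all lambda_i >= 0): OK
Complementary slackness (lambda_i * g_i(x) = 0 for all i): OK

Verdict: the first failing condition is stationarity -> stat.

stat


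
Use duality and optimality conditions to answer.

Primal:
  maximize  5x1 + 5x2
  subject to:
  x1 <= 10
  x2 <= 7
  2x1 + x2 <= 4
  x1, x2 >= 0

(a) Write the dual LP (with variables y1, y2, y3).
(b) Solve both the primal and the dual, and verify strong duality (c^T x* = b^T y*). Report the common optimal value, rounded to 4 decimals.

The standard primal-dual pair for 'max c^T x s.t. A x <= b, x >= 0' is:
  Dual:  min b^T y  s.t.  A^T y >= c,  y >= 0.

So the dual LP is:
  minimize  10y1 + 7y2 + 4y3
  subject to:
    y1 + 2y3 >= 5
    y2 + y3 >= 5
    y1, y2, y3 >= 0

Solving the primal: x* = (0, 4).
  primal value c^T x* = 20.
Solving the dual: y* = (0, 0, 5).
  dual value b^T y* = 20.
Strong duality: c^T x* = b^T y*. Confirmed.

20


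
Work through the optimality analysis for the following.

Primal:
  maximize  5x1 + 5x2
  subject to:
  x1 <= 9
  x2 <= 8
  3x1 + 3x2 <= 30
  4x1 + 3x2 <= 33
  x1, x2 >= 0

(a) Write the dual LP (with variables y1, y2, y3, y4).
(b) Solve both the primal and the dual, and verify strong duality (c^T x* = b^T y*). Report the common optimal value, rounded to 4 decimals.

The standard primal-dual pair for 'max c^T x s.t. A x <= b, x >= 0' is:
  Dual:  min b^T y  s.t.  A^T y >= c,  y >= 0.

So the dual LP is:
  minimize  9y1 + 8y2 + 30y3 + 33y4
  subject to:
    y1 + 3y3 + 4y4 >= 5
    y2 + 3y3 + 3y4 >= 5
    y1, y2, y3, y4 >= 0

Solving the primal: x* = (3, 7).
  primal value c^T x* = 50.
Solving the dual: y* = (0, 0, 1.6667, 0).
  dual value b^T y* = 50.
Strong duality: c^T x* = b^T y*. Confirmed.

50


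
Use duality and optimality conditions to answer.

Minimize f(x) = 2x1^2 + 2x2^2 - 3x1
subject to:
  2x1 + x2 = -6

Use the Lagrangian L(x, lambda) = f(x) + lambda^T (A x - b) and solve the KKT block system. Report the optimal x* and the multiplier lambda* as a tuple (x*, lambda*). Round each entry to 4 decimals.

Form the Lagrangian:
  L(x, lambda) = (1/2) x^T Q x + c^T x + lambda^T (A x - b)
Stationarity (grad_x L = 0): Q x + c + A^T lambda = 0.
Primal feasibility: A x = b.

This gives the KKT block system:
  [ Q   A^T ] [ x     ]   [-c ]
  [ A    0  ] [ lambda ] = [ b ]

Solving the linear system:
  x*      = (-2.25, -1.5)
  lambda* = (6)
  f(x*)   = 21.375

x* = (-2.25, -1.5), lambda* = (6)


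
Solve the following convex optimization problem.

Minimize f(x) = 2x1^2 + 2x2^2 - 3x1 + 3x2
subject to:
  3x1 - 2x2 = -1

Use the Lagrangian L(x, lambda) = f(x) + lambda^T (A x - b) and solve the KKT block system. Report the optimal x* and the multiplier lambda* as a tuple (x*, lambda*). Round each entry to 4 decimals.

Form the Lagrangian:
  L(x, lambda) = (1/2) x^T Q x + c^T x + lambda^T (A x - b)
Stationarity (grad_x L = 0): Q x + c + A^T lambda = 0.
Primal feasibility: A x = b.

This gives the KKT block system:
  [ Q   A^T ] [ x     ]   [-c ]
  [ A    0  ] [ lambda ] = [ b ]

Solving the linear system:
  x*      = (-0.3462, -0.0192)
  lambda* = (1.4615)
  f(x*)   = 1.2212

x* = (-0.3462, -0.0192), lambda* = (1.4615)


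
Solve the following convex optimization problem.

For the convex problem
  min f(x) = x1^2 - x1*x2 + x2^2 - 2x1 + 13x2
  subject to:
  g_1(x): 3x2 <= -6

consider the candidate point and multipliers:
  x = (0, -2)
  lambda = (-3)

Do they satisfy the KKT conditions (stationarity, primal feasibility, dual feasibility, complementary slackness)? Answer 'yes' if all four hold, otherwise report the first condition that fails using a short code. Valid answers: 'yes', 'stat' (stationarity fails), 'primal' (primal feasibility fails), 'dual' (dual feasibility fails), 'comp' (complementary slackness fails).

Gradient of f: grad f(x) = Q x + c = (0, 9)
Constraint values g_i(x) = a_i^T x - b_i:
  g_1((0, -2)) = 0
Stationarity residual: grad f(x) + sum_i lambda_i a_i = (0, 0)
  -> stationarity OK
Primal feasibility (all g_i <= 0): OK
Dual feasibility (all lambda_i >= 0): FAILS
Complementary slackness (lambda_i * g_i(x) = 0 for all i): OK

Verdict: the first failing condition is dual_feasibility -> dual.

dual


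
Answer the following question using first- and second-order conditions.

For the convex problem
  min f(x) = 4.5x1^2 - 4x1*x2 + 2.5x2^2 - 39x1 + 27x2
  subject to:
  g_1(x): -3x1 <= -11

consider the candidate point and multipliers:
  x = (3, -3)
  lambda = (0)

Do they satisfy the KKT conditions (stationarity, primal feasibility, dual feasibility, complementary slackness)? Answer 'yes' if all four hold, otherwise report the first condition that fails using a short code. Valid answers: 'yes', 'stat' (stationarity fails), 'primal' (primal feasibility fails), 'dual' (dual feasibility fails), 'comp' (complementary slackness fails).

Gradient of f: grad f(x) = Q x + c = (0, 0)
Constraint values g_i(x) = a_i^T x - b_i:
  g_1((3, -3)) = 2
Stationarity residual: grad f(x) + sum_i lambda_i a_i = (0, 0)
  -> stationarity OK
Primal feasibility (all g_i <= 0): FAILS
Dual feasibility (all lambda_i >= 0): OK
Complementary slackness (lambda_i * g_i(x) = 0 for all i): OK

Verdict: the first failing condition is primal_feasibility -> primal.

primal


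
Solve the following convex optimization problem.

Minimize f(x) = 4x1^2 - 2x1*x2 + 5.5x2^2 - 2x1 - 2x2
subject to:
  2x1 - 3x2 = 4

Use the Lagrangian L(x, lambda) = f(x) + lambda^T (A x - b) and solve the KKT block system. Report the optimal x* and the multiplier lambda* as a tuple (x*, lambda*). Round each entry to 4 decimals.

Form the Lagrangian:
  L(x, lambda) = (1/2) x^T Q x + c^T x + lambda^T (A x - b)
Stationarity (grad_x L = 0): Q x + c + A^T lambda = 0.
Primal feasibility: A x = b.

This gives the KKT block system:
  [ Q   A^T ] [ x     ]   [-c ]
  [ A    0  ] [ lambda ] = [ b ]

Solving the linear system:
  x*      = (1.0217, -0.6522)
  lambda* = (-3.7391)
  f(x*)   = 7.1087

x* = (1.0217, -0.6522), lambda* = (-3.7391)


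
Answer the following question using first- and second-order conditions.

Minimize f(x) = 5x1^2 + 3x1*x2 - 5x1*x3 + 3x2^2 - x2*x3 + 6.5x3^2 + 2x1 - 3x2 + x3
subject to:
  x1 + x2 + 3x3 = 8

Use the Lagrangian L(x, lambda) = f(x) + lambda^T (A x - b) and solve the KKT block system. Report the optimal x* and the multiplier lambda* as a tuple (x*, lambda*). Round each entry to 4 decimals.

Form the Lagrangian:
  L(x, lambda) = (1/2) x^T Q x + c^T x + lambda^T (A x - b)
Stationarity (grad_x L = 0): Q x + c + A^T lambda = 0.
Primal feasibility: A x = b.

This gives the KKT block system:
  [ Q   A^T ] [ x     ]   [-c ]
  [ A    0  ] [ lambda ] = [ b ]

Solving the linear system:
  x*      = (0.9603, 1.4014, 1.8794)
  lambda* = (-6.4099)
  f(x*)   = 25.4376

x* = (0.9603, 1.4014, 1.8794), lambda* = (-6.4099)


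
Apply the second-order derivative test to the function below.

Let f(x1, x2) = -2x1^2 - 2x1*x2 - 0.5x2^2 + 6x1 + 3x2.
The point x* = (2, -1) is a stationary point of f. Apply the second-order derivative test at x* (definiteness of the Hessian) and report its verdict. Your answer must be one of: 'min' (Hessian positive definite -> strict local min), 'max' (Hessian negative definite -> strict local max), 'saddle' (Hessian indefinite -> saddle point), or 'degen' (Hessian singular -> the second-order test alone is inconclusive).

Compute the Hessian H = grad^2 f:
  H = [[-4, -2], [-2, -1]]
Verify stationarity: grad f(x*) = H x* + g = (0, 0).
Eigenvalues of H: -5, 0.
H has a zero eigenvalue (singular; negative semidefinite but not definite), so H is neither positive definite, negative definite, nor indefinite. The second-order test alone is inconclusive -> degen.
(Indeed, f is constant along the null direction of H through x*, so x* is not a strict local extremum.)

degen


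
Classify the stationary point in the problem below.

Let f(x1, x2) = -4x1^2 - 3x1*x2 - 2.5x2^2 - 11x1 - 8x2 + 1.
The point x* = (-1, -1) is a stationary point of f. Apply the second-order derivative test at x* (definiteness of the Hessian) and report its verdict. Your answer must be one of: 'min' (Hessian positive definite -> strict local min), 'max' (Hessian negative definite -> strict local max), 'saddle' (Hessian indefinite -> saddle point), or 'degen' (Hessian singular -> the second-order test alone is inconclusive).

Compute the Hessian H = grad^2 f:
  H = [[-8, -3], [-3, -5]]
Verify stationarity: grad f(x*) = H x* + g = (0, 0).
Eigenvalues of H: -9.8541, -3.1459.
Both eigenvalues < 0, so H is negative definite -> x* is a strict local max.

max


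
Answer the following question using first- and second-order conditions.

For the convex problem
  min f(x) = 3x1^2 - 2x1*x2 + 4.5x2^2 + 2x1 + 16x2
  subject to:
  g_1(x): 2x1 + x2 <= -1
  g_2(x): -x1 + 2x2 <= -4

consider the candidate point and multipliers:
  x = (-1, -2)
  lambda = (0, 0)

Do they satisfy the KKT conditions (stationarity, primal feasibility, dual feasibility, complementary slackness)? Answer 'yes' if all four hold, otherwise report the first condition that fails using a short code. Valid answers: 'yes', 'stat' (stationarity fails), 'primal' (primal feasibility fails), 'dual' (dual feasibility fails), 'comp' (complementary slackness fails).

Gradient of f: grad f(x) = Q x + c = (0, 0)
Constraint values g_i(x) = a_i^T x - b_i:
  g_1((-1, -2)) = -3
  g_2((-1, -2)) = 1
Stationarity residual: grad f(x) + sum_i lambda_i a_i = (0, 0)
  -> stationarity OK
Primal feasibility (all g_i <= 0): FAILS
Dual feasibility (all lambda_i >= 0): OK
Complementary slackness (lambda_i * g_i(x) = 0 for all i): OK

Verdict: the first failing condition is primal_feasibility -> primal.

primal


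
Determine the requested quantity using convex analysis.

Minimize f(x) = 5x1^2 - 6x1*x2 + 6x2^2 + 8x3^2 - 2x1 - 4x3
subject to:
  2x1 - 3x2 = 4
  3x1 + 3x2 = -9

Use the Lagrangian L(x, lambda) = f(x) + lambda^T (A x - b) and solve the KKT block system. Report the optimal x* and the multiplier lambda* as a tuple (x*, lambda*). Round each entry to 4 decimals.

Form the Lagrangian:
  L(x, lambda) = (1/2) x^T Q x + c^T x + lambda^T (A x - b)
Stationarity (grad_x L = 0): Q x + c + A^T lambda = 0.
Primal feasibility: A x = b.

This gives the KKT block system:
  [ Q   A^T ] [ x     ]   [-c ]
  [ A    0  ] [ lambda ] = [ b ]

Solving the linear system:
  x*      = (-1, -2, 0.25)
  lambda* = (-3.6, 2.4)
  f(x*)   = 18.5

x* = (-1, -2, 0.25), lambda* = (-3.6, 2.4)


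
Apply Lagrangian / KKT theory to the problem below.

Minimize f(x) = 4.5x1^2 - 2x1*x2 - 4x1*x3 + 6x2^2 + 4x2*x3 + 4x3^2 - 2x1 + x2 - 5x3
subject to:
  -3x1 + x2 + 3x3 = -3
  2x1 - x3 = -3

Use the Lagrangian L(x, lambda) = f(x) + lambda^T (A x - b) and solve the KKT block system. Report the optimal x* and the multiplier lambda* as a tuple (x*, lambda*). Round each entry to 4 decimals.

Form the Lagrangian:
  L(x, lambda) = (1/2) x^T Q x + c^T x + lambda^T (A x - b)
Stationarity (grad_x L = 0): Q x + c + A^T lambda = 0.
Primal feasibility: A x = b.

This gives the KKT block system:
  [ Q   A^T ] [ x     ]   [-c ]
  [ A    0  ] [ lambda ] = [ b ]

Solving the linear system:
  x*      = (-3.5567, -1.3299, -4.1134)
  lambda* = (24.299, 43.8969)
  f(x*)   = 115.4691

x* = (-3.5567, -1.3299, -4.1134), lambda* = (24.299, 43.8969)


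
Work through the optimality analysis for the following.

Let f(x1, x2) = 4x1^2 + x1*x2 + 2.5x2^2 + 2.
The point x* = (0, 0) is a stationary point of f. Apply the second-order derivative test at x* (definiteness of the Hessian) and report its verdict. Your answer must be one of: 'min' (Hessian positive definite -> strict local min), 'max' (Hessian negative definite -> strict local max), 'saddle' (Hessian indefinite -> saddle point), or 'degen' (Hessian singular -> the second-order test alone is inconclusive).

Compute the Hessian H = grad^2 f:
  H = [[8, 1], [1, 5]]
Verify stationarity: grad f(x*) = H x* + g = (0, 0).
Eigenvalues of H: 4.6972, 8.3028.
Both eigenvalues > 0, so H is positive definite -> x* is a strict local min.

min


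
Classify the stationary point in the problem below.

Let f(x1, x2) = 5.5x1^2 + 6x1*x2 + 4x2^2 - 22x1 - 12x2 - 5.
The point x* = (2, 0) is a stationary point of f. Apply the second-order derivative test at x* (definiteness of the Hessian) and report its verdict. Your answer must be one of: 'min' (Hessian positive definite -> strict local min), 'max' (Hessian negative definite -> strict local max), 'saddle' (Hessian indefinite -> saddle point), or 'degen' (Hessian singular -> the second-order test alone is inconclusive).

Compute the Hessian H = grad^2 f:
  H = [[11, 6], [6, 8]]
Verify stationarity: grad f(x*) = H x* + g = (0, 0).
Eigenvalues of H: 3.3153, 15.6847.
Both eigenvalues > 0, so H is positive definite -> x* is a strict local min.

min


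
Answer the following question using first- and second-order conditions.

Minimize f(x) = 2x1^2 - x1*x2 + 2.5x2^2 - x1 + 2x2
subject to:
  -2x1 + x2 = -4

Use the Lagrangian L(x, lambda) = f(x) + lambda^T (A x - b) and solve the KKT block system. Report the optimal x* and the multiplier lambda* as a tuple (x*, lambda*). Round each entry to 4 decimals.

Form the Lagrangian:
  L(x, lambda) = (1/2) x^T Q x + c^T x + lambda^T (A x - b)
Stationarity (grad_x L = 0): Q x + c + A^T lambda = 0.
Primal feasibility: A x = b.

This gives the KKT block system:
  [ Q   A^T ] [ x     ]   [-c ]
  [ A    0  ] [ lambda ] = [ b ]

Solving the linear system:
  x*      = (1.65, -0.7)
  lambda* = (3.15)
  f(x*)   = 4.775

x* = (1.65, -0.7), lambda* = (3.15)


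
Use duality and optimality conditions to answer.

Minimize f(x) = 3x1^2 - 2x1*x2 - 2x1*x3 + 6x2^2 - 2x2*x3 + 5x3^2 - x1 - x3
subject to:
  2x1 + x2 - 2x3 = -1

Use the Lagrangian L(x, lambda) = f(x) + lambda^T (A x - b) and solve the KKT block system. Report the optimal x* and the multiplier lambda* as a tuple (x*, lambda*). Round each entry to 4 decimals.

Form the Lagrangian:
  L(x, lambda) = (1/2) x^T Q x + c^T x + lambda^T (A x - b)
Stationarity (grad_x L = 0): Q x + c + A^T lambda = 0.
Primal feasibility: A x = b.

This gives the KKT block system:
  [ Q   A^T ] [ x     ]   [-c ]
  [ A    0  ] [ lambda ] = [ b ]

Solving the linear system:
  x*      = (-0.1667, -0.08, 0.2933)
  lambda* = (1.2133)
  f(x*)   = 0.5433

x* = (-0.1667, -0.08, 0.2933), lambda* = (1.2133)


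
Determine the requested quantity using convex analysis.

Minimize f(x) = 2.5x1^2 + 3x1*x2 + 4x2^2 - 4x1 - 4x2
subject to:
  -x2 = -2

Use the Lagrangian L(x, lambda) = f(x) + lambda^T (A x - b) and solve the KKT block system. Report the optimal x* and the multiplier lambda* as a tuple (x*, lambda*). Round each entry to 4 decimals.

Form the Lagrangian:
  L(x, lambda) = (1/2) x^T Q x + c^T x + lambda^T (A x - b)
Stationarity (grad_x L = 0): Q x + c + A^T lambda = 0.
Primal feasibility: A x = b.

This gives the KKT block system:
  [ Q   A^T ] [ x     ]   [-c ]
  [ A    0  ] [ lambda ] = [ b ]

Solving the linear system:
  x*      = (-0.4, 2)
  lambda* = (10.8)
  f(x*)   = 7.6

x* = (-0.4, 2), lambda* = (10.8)


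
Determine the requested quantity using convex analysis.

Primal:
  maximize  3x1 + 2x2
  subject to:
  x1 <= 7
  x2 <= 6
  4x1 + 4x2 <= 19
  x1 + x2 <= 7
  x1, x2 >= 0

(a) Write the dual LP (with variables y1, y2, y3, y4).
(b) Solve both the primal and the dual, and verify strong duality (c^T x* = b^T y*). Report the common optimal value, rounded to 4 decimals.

The standard primal-dual pair for 'max c^T x s.t. A x <= b, x >= 0' is:
  Dual:  min b^T y  s.t.  A^T y >= c,  y >= 0.

So the dual LP is:
  minimize  7y1 + 6y2 + 19y3 + 7y4
  subject to:
    y1 + 4y3 + y4 >= 3
    y2 + 4y3 + y4 >= 2
    y1, y2, y3, y4 >= 0

Solving the primal: x* = (4.75, 0).
  primal value c^T x* = 14.25.
Solving the dual: y* = (0, 0, 0.75, 0).
  dual value b^T y* = 14.25.
Strong duality: c^T x* = b^T y*. Confirmed.

14.25


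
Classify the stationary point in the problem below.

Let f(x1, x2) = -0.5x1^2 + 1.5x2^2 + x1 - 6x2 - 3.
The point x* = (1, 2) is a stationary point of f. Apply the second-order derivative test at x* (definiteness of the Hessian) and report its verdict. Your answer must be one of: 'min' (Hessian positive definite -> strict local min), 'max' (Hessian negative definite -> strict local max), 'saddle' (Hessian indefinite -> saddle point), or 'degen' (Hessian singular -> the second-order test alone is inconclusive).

Compute the Hessian H = grad^2 f:
  H = [[-1, 0], [0, 3]]
Verify stationarity: grad f(x*) = H x* + g = (0, 0).
Eigenvalues of H: -1, 3.
Eigenvalues have mixed signs, so H is indefinite -> x* is a saddle point.

saddle


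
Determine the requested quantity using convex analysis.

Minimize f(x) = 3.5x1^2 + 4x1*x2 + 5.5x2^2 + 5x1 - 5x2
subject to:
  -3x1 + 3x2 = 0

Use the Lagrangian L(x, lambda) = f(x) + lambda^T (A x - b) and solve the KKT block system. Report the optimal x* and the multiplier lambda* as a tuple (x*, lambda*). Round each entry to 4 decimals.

Form the Lagrangian:
  L(x, lambda) = (1/2) x^T Q x + c^T x + lambda^T (A x - b)
Stationarity (grad_x L = 0): Q x + c + A^T lambda = 0.
Primal feasibility: A x = b.

This gives the KKT block system:
  [ Q   A^T ] [ x     ]   [-c ]
  [ A    0  ] [ lambda ] = [ b ]

Solving the linear system:
  x*      = (0, 0)
  lambda* = (1.6667)
  f(x*)   = 0

x* = (0, 0), lambda* = (1.6667)


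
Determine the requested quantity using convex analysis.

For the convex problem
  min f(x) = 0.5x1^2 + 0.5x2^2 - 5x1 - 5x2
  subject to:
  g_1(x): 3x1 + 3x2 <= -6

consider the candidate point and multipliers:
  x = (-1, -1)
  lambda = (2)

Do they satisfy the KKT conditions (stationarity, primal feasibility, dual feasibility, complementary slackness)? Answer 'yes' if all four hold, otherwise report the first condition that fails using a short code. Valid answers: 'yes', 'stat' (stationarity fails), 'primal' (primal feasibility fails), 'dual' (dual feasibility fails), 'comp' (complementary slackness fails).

Gradient of f: grad f(x) = Q x + c = (-6, -6)
Constraint values g_i(x) = a_i^T x - b_i:
  g_1((-1, -1)) = 0
Stationarity residual: grad f(x) + sum_i lambda_i a_i = (0, 0)
  -> stationarity OK
Primal feasibility (all g_i <= 0): OK
Dual feasibility (all lambda_i >= 0): OK
Complementary slackness (lambda_i * g_i(x) = 0 for all i): OK

Verdict: yes, KKT holds.

yes
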